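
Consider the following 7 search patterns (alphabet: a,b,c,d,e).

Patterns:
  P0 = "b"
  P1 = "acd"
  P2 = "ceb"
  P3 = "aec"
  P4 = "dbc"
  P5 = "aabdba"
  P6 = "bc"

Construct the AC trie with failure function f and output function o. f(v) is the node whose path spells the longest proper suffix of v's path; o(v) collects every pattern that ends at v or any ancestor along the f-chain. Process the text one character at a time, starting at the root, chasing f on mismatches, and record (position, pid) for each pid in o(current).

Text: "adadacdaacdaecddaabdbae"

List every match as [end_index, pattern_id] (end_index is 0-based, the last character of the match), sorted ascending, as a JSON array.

Build automaton:
Trie (insert patterns):
  n0 'ε': a→2 b→1 c→5 d→10
  n1 'b': c→18  [P0 ends]
  n2 'a': a→13 c→3 e→8
  n3 'ac': d→4
  n4 'acd': ·  [P1 ends]
  n5 'c': e→6
  n6 'ce': b→7
  n7 'ceb': ·  [P2 ends]
  n8 'ae': c→9
  n9 'aec': ·  [P3 ends]
  n10 'd': b→11
  n11 'db': c→12
  n12 'dbc': ·  [P4 ends]
  n13 'aa': b→14
  n14 'aab': d→15
  n15 'aabd': b→16
  n16 'aabdb': a→17
  n17 'aabdba': ·  [P5 ends]
  n18 'bc': ·  [P6 ends]

Failure links (BFS by depth):
  n1('b'): parent n0 fail=0; on 'b' 0 → fail=0;  out {0}∪∅={0}
  n2('a'): parent n0 fail=0; on 'a' 0 → fail=0;  out ∅∪∅=∅
  n5('c'): parent n0 fail=0; on 'c' 0 → fail=0;  out ∅∪∅=∅
  n10('d'): parent n0 fail=0; on 'd' 0 → fail=0;  out ∅∪∅=∅
  n3('ac'): parent n2 fail=0; on 'c' 0 → fail=5;  out ∅∪∅=∅
  n6('ce'): parent n5 fail=0; on 'e' 0 → fail=0;  out ∅∪∅=∅
  n8('ae'): parent n2 fail=0; on 'e' 0 → fail=0;  out ∅∪∅=∅
  n11('db'): parent n10 fail=0; on 'b' 0 → fail=1;  out ∅∪{0}={0}
  n13('aa'): parent n2 fail=0; on 'a' 0 → fail=2;  out ∅∪∅=∅
  n18('bc'): parent n1 fail=0; on 'c' 0 → fail=5;  out {6}∪∅={6}
  n4('acd'): parent n3 fail=5; on 'd' 5→0 → fail=10;  out {1}∪∅={1}
  n7('ceb'): parent n6 fail=0; on 'b' 0 → fail=1;  out {2}∪{0}={0,2}
  n9('aec'): parent n8 fail=0; on 'c' 0 → fail=5;  out {3}∪∅={3}
  n12('dbc'): parent n11 fail=1; on 'c' 1 → fail=18;  out {4}∪{6}={4,6}
  n14('aab'): parent n13 fail=2; on 'b' 2→0 → fail=1;  out ∅∪{0}={0}
  n15('aabd'): parent n14 fail=1; on 'd' 1→0 → fail=10;  out ∅∪∅=∅
  n16('aabdb'): parent n15 fail=10; on 'b' 10 → fail=11;  out ∅∪{0}={0}
  n17('aabdba'): parent n16 fail=11; on 'a' 11→1→0 → fail=2;  out {5}∪∅={5}

Run:
i=0 'a': node 0→2
i=1 'd': node 2→10 ·f
i=2 'a': node 10→2 ·f
i=3 'd': node 2→10 ·f
i=4 'a': node 10→2 ·f
i=5 'c': node 2→3
i=6 'd': node 3→4  ** P1@[4:6]
i=7 'a': node 4→2 ·f
i=8 'a': node 2→13
i=9 'c': node 13→3 ·f
i=10 'd': node 3→4  ** P1@[8:10]
i=11 'a': node 4→2 ·f
i=12 'e': node 2→8
i=13 'c': node 8→9  ** P3@[11:13]
i=14 'd': node 9→10 ·f
i=15 'd': node 10→10 ·f
i=16 'a': node 10→2 ·f
i=17 'a': node 2→13
i=18 'b': node 13→14  ** P0@[18:18]
i=19 'd': node 14→15
i=20 'b': node 15→16  ** P0@[20:20]
i=21 'a': node 16→17  ** P5@[16:21]
i=22 'e': node 17→8 ·f

All matches (sorted): [[6,1],[10,1],[13,3],[18,0],[20,0],[21,5]]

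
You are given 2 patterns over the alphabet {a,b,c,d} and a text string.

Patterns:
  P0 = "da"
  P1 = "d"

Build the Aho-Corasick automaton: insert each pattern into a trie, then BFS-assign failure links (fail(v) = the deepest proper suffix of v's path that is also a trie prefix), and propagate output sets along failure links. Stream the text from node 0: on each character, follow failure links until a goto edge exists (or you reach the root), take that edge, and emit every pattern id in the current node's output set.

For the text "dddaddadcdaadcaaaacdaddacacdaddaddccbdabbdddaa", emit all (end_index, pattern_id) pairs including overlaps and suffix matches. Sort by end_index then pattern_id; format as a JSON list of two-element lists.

Build automaton:
Trie nodes:
  n0 'ε': d→1
  n1 'd': a→2  [P1 ends]
  n2 'da': ·  [P0 ends]

Failure links (BFS by depth):
  n1('d'): parent n0 fail=0; on 'd' 0 → fail=0;  out {1}∪∅={1}
  n2('da'): parent n1 fail=0; on 'a' 0 → fail=0;  out {0}∪∅={0}

Text stream:
i=0 'd': node 0→1  emit P1@[0:0]
i=1 'd': node 1→1 ·f  emit P1@[1:1]
i=2 'd': node 1→1 ·f  emit P1@[2:2]
i=3 'a': node 1→2  emit P0@[2:3]
i=4 'd': node 2→1 ·f  emit P1@[4:4]
i=5 'd': node 1→1 ·f  emit P1@[5:5]
i=6 'a': node 1→2  emit P0@[5:6]
i=7 'd': node 2→1 ·f  emit P1@[7:7]
i=8 'c': node 1→0 ·f
i=9 'd': node 0→1  emit P1@[9:9]
i=10 'a': node 1→2  emit P0@[9:10]
i=11 'a': node 2→0 ·f
i=12 'd': node 0→1  emit P1@[12:12]
i=13 'c': node 1→0 ·f
i=14 'a': node 0→0
i=15 'a': node 0→0
i=16 'a': node 0→0
i=17 'a': node 0→0
i=18 'c': node 0→0
i=19 'd': node 0→1  emit P1@[19:19]
i=20 'a': node 1→2  emit P0@[19:20]
i=21 'd': node 2→1 ·f  emit P1@[21:21]
i=22 'd': node 1→1 ·f  emit P1@[22:22]
i=23 'a': node 1→2  emit P0@[22:23]
i=24 'c': node 2→0 ·f
i=25 'a': node 0→0
i=26 'c': node 0→0
i=27 'd': node 0→1  emit P1@[27:27]
i=28 'a': node 1→2  emit P0@[27:28]
i=29 'd': node 2→1 ·f  emit P1@[29:29]
i=30 'd': node 1→1 ·f  emit P1@[30:30]
i=31 'a': node 1→2  emit P0@[30:31]
i=32 'd': node 2→1 ·f  emit P1@[32:32]
i=33 'd': node 1→1 ·f  emit P1@[33:33]
i=34 'c': node 1→0 ·f
i=35 'c': node 0→0
i=36 'b': node 0→0
i=37 'd': node 0→1  emit P1@[37:37]
i=38 'a': node 1→2  emit P0@[37:38]
i=39 'b': node 2→0 ·f
i=40 'b': node 0→0
i=41 'd': node 0→1  emit P1@[41:41]
i=42 'd': node 1→1 ·f  emit P1@[42:42]
i=43 'd': node 1→1 ·f  emit P1@[43:43]
i=44 'a': node 1→2  emit P0@[43:44]
i=45 'a': node 2→0 ·f

Matches: [[0,1],[1,1],[2,1],[3,0],[4,1],[5,1],[6,0],[7,1],[9,1],[10,0],[12,1],[19,1],[20,0],[21,1],[22,1],[23,0],[27,1],[28,0],[29,1],[30,1],[31,0],[32,1],[33,1],[37,1],[38,0],[41,1],[42,1],[43,1],[44,0]]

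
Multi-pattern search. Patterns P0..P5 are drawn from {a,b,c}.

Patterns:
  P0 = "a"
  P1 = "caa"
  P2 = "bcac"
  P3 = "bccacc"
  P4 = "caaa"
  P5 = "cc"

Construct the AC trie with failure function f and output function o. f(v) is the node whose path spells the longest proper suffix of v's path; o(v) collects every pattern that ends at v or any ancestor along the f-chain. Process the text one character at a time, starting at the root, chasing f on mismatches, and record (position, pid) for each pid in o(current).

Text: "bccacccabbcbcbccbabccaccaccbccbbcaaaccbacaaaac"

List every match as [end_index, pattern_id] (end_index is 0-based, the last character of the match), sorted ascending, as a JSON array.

Build automaton:
Trie (insert patterns):
  n0 'ε': a→1 b→5 c→2
  n1 'a': ·  [P0 ends]
  n2 'c': a→3 c→14
  n3 'ca': a→4
  n4 'caa': a→13  [P1 ends]
  n5 'b': c→6
  n6 'bc': a→7 c→9
  n7 'bca': c→8
  n8 'bcac': ·  [P2 ends]
  n9 'bcc': a→10
  n10 'bcca': c→11
  n11 'bccac': c→12
  n12 'bccacc': ·  [P3 ends]
  n13 'caaa': ·  [P4 ends]
  n14 'cc': ·  [P5 ends]

Failure links (BFS by depth):
  n1('a'): parent n0 fail=0; on 'a' 0 → fail=0;  out {0}∪∅={0}
  n2('c'): parent n0 fail=0; on 'c' 0 → fail=0;  out ∅∪∅=∅
  n5('b'): parent n0 fail=0; on 'b' 0 → fail=0;  out ∅∪∅=∅
  n3('ca'): parent n2 fail=0; on 'a' 0 → fail=1;  out ∅∪{0}={0}
  n6('bc'): parent n5 fail=0; on 'c' 0 → fail=2;  out ∅∪∅=∅
  n14('cc'): parent n2 fail=0; on 'c' 0 → fail=2;  out {5}∪∅={5}
  n4('caa'): parent n3 fail=1; on 'a' 1→0 → fail=1;  out {1}∪{0}={0,1}
  n7('bca'): parent n6 fail=2; on 'a' 2 → fail=3;  out ∅∪{0}={0}
  n9('bcc'): parent n6 fail=2; on 'c' 2 → fail=14;  out ∅∪{5}={5}
  n8('bcac'): parent n7 fail=3; on 'c' 3→1→0 → fail=2;  out {2}∪∅={2}
  n10('bcca'): parent n9 fail=14; on 'a' 14→2 → fail=3;  out ∅∪{0}={0}
  n13('caaa'): parent n4 fail=1; on 'a' 1→0 → fail=1;  out {4}∪{0}={0,4}
  n11('bccac'): parent n10 fail=3; on 'c' 3→1→0 → fail=2;  out ∅∪∅=∅
  n12('bccacc'): parent n11 fail=2; on 'c' 2 → fail=14;  out {3}∪{5}={3,5}

Text stream:
pos 0 'b': at 5
pos 1 'c': at 6
pos 2 'c': at 9  ** P5@[1:2]
pos 3 'a': at 10  ** P0@[3:3]
pos 4 'c': at 11
pos 5 'c': at 12  ** P3@[0:5],P5@[4:5]
pos 6 'c': at 14 ·f  ** P5@[5:6]
pos 7 'a': at 3 ·f  ** P0@[7:7]
pos 8 'b': at 5 ·f
pos 9 'b': at 5 ·f
pos 10 'c': at 6
pos 11 'b': at 5 ·f
pos 12 'c': at 6
pos 13 'b': at 5 ·f
pos 14 'c': at 6
pos 15 'c': at 9  ** P5@[14:15]
pos 16 'b': at 5 ·f
pos 17 'a': at 1 ·f  ** P0@[17:17]
pos 18 'b': at 5 ·f
pos 19 'c': at 6
pos 20 'c': at 9  ** P5@[19:20]
pos 21 'a': at 10  ** P0@[21:21]
pos 22 'c': at 11
pos 23 'c': at 12  ** P3@[18:23],P5@[22:23]
pos 24 'a': at 3 ·f  ** P0@[24:24]
pos 25 'c': at 2 ·f
pos 26 'c': at 14  ** P5@[25:26]
pos 27 'b': at 5 ·f
pos 28 'c': at 6
pos 29 'c': at 9  ** P5@[28:29]
pos 30 'b': at 5 ·f
pos 31 'b': at 5 ·f
pos 32 'c': at 6
pos 33 'a': at 7  ** P0@[33:33]
pos 34 'a': at 4 ·f  ** P0@[34:34],P1@[32:34]
pos 35 'a': at 13  ** P0@[35:35],P4@[32:35]
pos 36 'c': at 2 ·f
pos 37 'c': at 14  ** P5@[36:37]
pos 38 'b': at 5 ·f
pos 39 'a': at 1 ·f  ** P0@[39:39]
pos 40 'c': at 2 ·f
pos 41 'a': at 3  ** P0@[41:41]
pos 42 'a': at 4  ** P0@[42:42],P1@[40:42]
pos 43 'a': at 13  ** P0@[43:43],P4@[40:43]
pos 44 'a': at 1 ·f  ** P0@[44:44]
pos 45 'c': at 2 ·f

All matches (sorted): [[2,5],[3,0],[5,3],[5,5],[6,5],[7,0],[15,5],[17,0],[20,5],[21,0],[23,3],[23,5],[24,0],[26,5],[29,5],[33,0],[34,0],[34,1],[35,0],[35,4],[37,5],[39,0],[41,0],[42,0],[42,1],[43,0],[43,4],[44,0]]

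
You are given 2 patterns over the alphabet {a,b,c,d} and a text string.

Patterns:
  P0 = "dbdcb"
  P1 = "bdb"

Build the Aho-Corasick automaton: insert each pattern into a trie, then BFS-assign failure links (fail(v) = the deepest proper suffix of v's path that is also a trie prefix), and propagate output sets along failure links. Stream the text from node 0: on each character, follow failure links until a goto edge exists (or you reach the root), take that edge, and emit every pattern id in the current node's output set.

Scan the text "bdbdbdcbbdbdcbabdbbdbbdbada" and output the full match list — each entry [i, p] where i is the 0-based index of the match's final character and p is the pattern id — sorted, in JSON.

Build automaton:
Trie nodes:
  0='ε' goto b→6 d→1
  1='d' goto b→2
  2='db' goto d→3
  3='dbd' goto c→4
  4='dbdc' goto b→5
  5='dbdcb' goto ·  ←P0
  6='b' goto d→7
  7='bd' goto b→8
  8='bdb' goto ·  ←P1

BFS fail/out derivation:
  fail(1) 'd': from fail(0)=0 chase 'd': 0 ⇒ 0;  out=∅∪out(0)=∅
  fail(6) 'b': from fail(0)=0 chase 'b': 0 ⇒ 0;  out=∅∪out(0)=∅
  fail(2) 'db': from fail(1)=0 chase 'b': 0 ⇒ 6;  out=∅∪out(6)=∅
  fail(7) 'bd': from fail(6)=0 chase 'd': 0 ⇒ 1;  out=∅∪out(1)=∅
  fail(3) 'dbd': from fail(2)=6 chase 'd': 6 ⇒ 7;  out=∅∪out(7)=∅
  fail(8) 'bdb': from fail(7)=1 chase 'b': 1 ⇒ 2;  out={1}∪out(2)={1}
  fail(4) 'dbdc': from fail(3)=7 chase 'c': 7→1→0 ⇒ 0;  out=∅∪out(0)=∅
  fail(5) 'dbdcb': from fail(4)=0 chase 'b': 0 ⇒ 6;  out={0}∪out(6)={0}

Text stream:
pos 0 'b': at 6
pos 1 'd': at 7
pos 2 'b': at 8  ** P1@[0:2]
pos 3 'd': at 3 (via fail)
pos 4 'b': at 8 (via fail)  ** P1@[2:4]
pos 5 'd': at 3 (via fail)
pos 6 'c': at 4
pos 7 'b': at 5  ** P0@[3:7]
pos 8 'b': at 6 (via fail)
pos 9 'd': at 7
pos 10 'b': at 8  ** P1@[8:10]
pos 11 'd': at 3 (via fail)
pos 12 'c': at 4
pos 13 'b': at 5  ** P0@[9:13]
pos 14 'a': at 0 (via fail)
pos 15 'b': at 6
pos 16 'd': at 7
pos 17 'b': at 8  ** P1@[15:17]
pos 18 'b': at 6 (via fail)
pos 19 'd': at 7
pos 20 'b': at 8  ** P1@[18:20]
pos 21 'b': at 6 (via fail)
pos 22 'd': at 7
pos 23 'b': at 8  ** P1@[21:23]
pos 24 'a': at 0 (via fail)
pos 25 'd': at 1
pos 26 'a': at 0 (via fail)

Matches: [[2,1],[4,1],[7,0],[10,1],[13,0],[17,1],[20,1],[23,1]]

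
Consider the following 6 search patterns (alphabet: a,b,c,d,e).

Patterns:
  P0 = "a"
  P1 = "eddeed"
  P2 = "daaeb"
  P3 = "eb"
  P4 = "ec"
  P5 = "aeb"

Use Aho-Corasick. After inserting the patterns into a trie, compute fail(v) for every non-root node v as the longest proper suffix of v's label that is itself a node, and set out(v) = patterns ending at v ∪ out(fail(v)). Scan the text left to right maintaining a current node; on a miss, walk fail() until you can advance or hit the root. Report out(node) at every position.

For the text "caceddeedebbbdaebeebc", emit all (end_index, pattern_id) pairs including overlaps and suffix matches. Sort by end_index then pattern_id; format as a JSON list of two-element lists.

Construct AC machine:
Trie nodes:
  n0 'ε': a→1 d→8 e→2
  n1 'a': e→15  ←P0
  n2 'e': b→13 c→14 d→3
  n3 'ed': d→4
  n4 'edd': e→5
  n5 'edde': e→6
  n6 'eddee': d→7
  n7 'eddeed': ·  ←P1
  n8 'd': a→9
  n9 'da': a→10
  n10 'daa': e→11
  n11 'daae': b→12
  n12 'daaeb': ·  ←P2
  n13 'eb': ·  ←P3
  n14 'ec': ·  ←P4
  n15 'ae': b→16
  n16 'aeb': ·  ←P5

BFS fail/out derivation:
  n1('a'): parent n0 fail=0; on 'a' 0 → fail=0;  out {0}∪∅={0}
  n2('e'): parent n0 fail=0; on 'e' 0 → fail=0;  out ∅∪∅=∅
  n8('d'): parent n0 fail=0; on 'd' 0 → fail=0;  out ∅∪∅=∅
  n3('ed'): parent n2 fail=0; on 'd' 0 → fail=8;  out ∅∪∅=∅
  n9('da'): parent n8 fail=0; on 'a' 0 → fail=1;  out ∅∪{0}={0}
  n13('eb'): parent n2 fail=0; on 'b' 0 → fail=0;  out {3}∪∅={3}
  n14('ec'): parent n2 fail=0; on 'c' 0 → fail=0;  out {4}∪∅={4}
  n15('ae'): parent n1 fail=0; on 'e' 0 → fail=2;  out ∅∪∅=∅
  n4('edd'): parent n3 fail=8; on 'd' 8→0 → fail=8;  out ∅∪∅=∅
  n10('daa'): parent n9 fail=1; on 'a' 1→0 → fail=1;  out ∅∪{0}={0}
  n16('aeb'): parent n15 fail=2; on 'b' 2 → fail=13;  out {5}∪{3}={3,5}
  n5('edde'): parent n4 fail=8; on 'e' 8→0 → fail=2;  out ∅∪∅=∅
  n11('daae'): parent n10 fail=1; on 'e' 1 → fail=15;  out ∅∪∅=∅
  n6('eddee'): parent n5 fail=2; on 'e' 2→0 → fail=2;  out ∅∪∅=∅
  n12('daaeb'): parent n11 fail=15; on 'b' 15 → fail=16;  out {2}∪{3,5}={2,3,5}
  n7('eddeed'): parent n6 fail=2; on 'd' 2 → fail=3;  out {1}∪∅={1}

Run:
[0] read 'c'  n0⇒n0
[1] read 'a'  n0⇒n1  → match P0@[1:1]
[2] read 'c'  n1⇒n0 ·f
[3] read 'e'  n0⇒n2
[4] read 'd'  n2⇒n3
[5] read 'd'  n3⇒n4
[6] read 'e'  n4⇒n5
[7] read 'e'  n5⇒n6
[8] read 'd'  n6⇒n7  → match P1@[3:8]
[9] read 'e'  n7⇒n2 ·f
[10] read 'b'  n2⇒n13  → match P3@[9:10]
[11] read 'b'  n13⇒n0 ·f
[12] read 'b'  n0⇒n0
[13] read 'd'  n0⇒n8
[14] read 'a'  n8⇒n9  → match P0@[14:14]
[15] read 'e'  n9⇒n15 ·f
[16] read 'b'  n15⇒n16  → match P3@[15:16],P5@[14:16]
[17] read 'e'  n16⇒n2 ·f
[18] read 'e'  n2⇒n2 ·f
[19] read 'b'  n2⇒n13  → match P3@[18:19]
[20] read 'c'  n13⇒n0 ·f

All matches (sorted): [[1,0],[8,1],[10,3],[14,0],[16,3],[16,5],[19,3]]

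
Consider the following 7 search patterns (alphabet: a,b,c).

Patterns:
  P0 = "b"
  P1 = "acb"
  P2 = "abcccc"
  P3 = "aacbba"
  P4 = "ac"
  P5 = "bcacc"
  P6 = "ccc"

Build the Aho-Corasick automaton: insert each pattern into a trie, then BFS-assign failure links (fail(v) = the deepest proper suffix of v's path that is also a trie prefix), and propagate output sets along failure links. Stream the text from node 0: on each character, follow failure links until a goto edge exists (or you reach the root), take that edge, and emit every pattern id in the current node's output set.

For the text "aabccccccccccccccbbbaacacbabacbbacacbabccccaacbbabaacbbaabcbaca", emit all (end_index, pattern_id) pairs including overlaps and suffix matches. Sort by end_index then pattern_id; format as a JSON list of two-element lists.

Build automaton:
Trie (insert patterns):
  0='ε' goto a→2 b→1 c→19
  1='b' goto c→15  [P0 ends]
  2='a' goto a→10 b→5 c→3
  3='ac' goto b→4  [P4 ends]
  4='acb' goto ·  [P1 ends]
  5='ab' goto c→6
  6='abc' goto c→7
  7='abcc' goto c→8
  8='abccc' goto c→9
  9='abcccc' goto ·  [P2 ends]
  10='aa' goto c→11
  11='aac' goto b→12
  12='aacb' goto b→13
  13='aacbb' goto a→14
  14='aacbba' goto ·  [P3 ends]
  15='bc' goto a→16
  16='bca' goto c→17
  17='bcac' goto c→18
  18='bcacc' goto ·  [P5 ends]
  19='c' goto c→20
  20='cc' goto c→21
  21='ccc' goto ·  [P6 ends]

Failure links (BFS by depth):
  n1('b'): parent n0 fail=0; on 'b' 0 → fail=0;  out {0}∪∅={0}
  n2('a'): parent n0 fail=0; on 'a' 0 → fail=0;  out ∅∪∅=∅
  n19('c'): parent n0 fail=0; on 'c' 0 → fail=0;  out ∅∪∅=∅
  n3('ac'): parent n2 fail=0; on 'c' 0 → fail=19;  out {4}∪∅={4}
  n5('ab'): parent n2 fail=0; on 'b' 0 → fail=1;  out ∅∪{0}={0}
  n10('aa'): parent n2 fail=0; on 'a' 0 → fail=2;  out ∅∪∅=∅
  n15('bc'): parent n1 fail=0; on 'c' 0 → fail=19;  out ∅∪∅=∅
  n20('cc'): parent n19 fail=0; on 'c' 0 → fail=19;  out ∅∪∅=∅
  n4('acb'): parent n3 fail=19; on 'b' 19→0 → fail=1;  out {1}∪{0}={0,1}
  n6('abc'): parent n5 fail=1; on 'c' 1 → fail=15;  out ∅∪∅=∅
  n11('aac'): parent n10 fail=2; on 'c' 2 → fail=3;  out ∅∪{4}={4}
  n16('bca'): parent n15 fail=19; on 'a' 19→0 → fail=2;  out ∅∪∅=∅
  n21('ccc'): parent n20 fail=19; on 'c' 19 → fail=20;  out {6}∪∅={6}
  n7('abcc'): parent n6 fail=15; on 'c' 15→19 → fail=20;  out ∅∪∅=∅
  n12('aacb'): parent n11 fail=3; on 'b' 3 → fail=4;  out ∅∪{0,1}={0,1}
  n17('bcac'): parent n16 fail=2; on 'c' 2 → fail=3;  out ∅∪{4}={4}
  n8('abccc'): parent n7 fail=20; on 'c' 20 → fail=21;  out ∅∪{6}={6}
  n13('aacbb'): parent n12 fail=4; on 'b' 4→1→0 → fail=1;  out ∅∪{0}={0}
  n18('bcacc'): parent n17 fail=3; on 'c' 3→19 → fail=20;  out {5}∪∅={5}
  n9('abcccc'): parent n8 fail=21; on 'c' 21→20 → fail=21;  out {2}∪{6}={2,6}
  n14('aacbba'): parent n13 fail=1; on 'a' 1→0 → fail=2;  out {3}∪∅={3}

Run:
i=0 'a': node 0→2
i=1 'a': node 2→10
i=2 'b': node 10→5 ·f  ** P0@[2:2]
i=3 'c': node 5→6
i=4 'c': node 6→7
i=5 'c': node 7→8  ** P6@[3:5]
i=6 'c': node 8→9  ** P2@[1:6],P6@[4:6]
i=7 'c': node 9→21 ·f  ** P6@[5:7]
i=8 'c': node 21→21 ·f  ** P6@[6:8]
i=9 'c': node 21→21 ·f  ** P6@[7:9]
i=10 'c': node 21→21 ·f  ** P6@[8:10]
i=11 'c': node 21→21 ·f  ** P6@[9:11]
i=12 'c': node 21→21 ·f  ** P6@[10:12]
i=13 'c': node 21→21 ·f  ** P6@[11:13]
i=14 'c': node 21→21 ·f  ** P6@[12:14]
i=15 'c': node 21→21 ·f  ** P6@[13:15]
i=16 'c': node 21→21 ·f  ** P6@[14:16]
i=17 'b': node 21→1 ·f  ** P0@[17:17]
i=18 'b': node 1→1 ·f  ** P0@[18:18]
i=19 'b': node 1→1 ·f  ** P0@[19:19]
i=20 'a': node 1→2 ·f
i=21 'a': node 2→10
i=22 'c': node 10→11  ** P4@[21:22]
i=23 'a': node 11→2 ·f
i=24 'c': node 2→3  ** P4@[23:24]
i=25 'b': node 3→4  ** P0@[25:25],P1@[23:25]
i=26 'a': node 4→2 ·f
i=27 'b': node 2→5  ** P0@[27:27]
i=28 'a': node 5→2 ·f
i=29 'c': node 2→3  ** P4@[28:29]
i=30 'b': node 3→4  ** P0@[30:30],P1@[28:30]
i=31 'b': node 4→1 ·f  ** P0@[31:31]
i=32 'a': node 1→2 ·f
i=33 'c': node 2→3  ** P4@[32:33]
i=34 'a': node 3→2 ·f
i=35 'c': node 2→3  ** P4@[34:35]
i=36 'b': node 3→4  ** P0@[36:36],P1@[34:36]
i=37 'a': node 4→2 ·f
i=38 'b': node 2→5  ** P0@[38:38]
i=39 'c': node 5→6
i=40 'c': node 6→7
i=41 'c': node 7→8  ** P6@[39:41]
i=42 'c': node 8→9  ** P2@[37:42],P6@[40:42]
i=43 'a': node 9→2 ·f
i=44 'a': node 2→10
i=45 'c': node 10→11  ** P4@[44:45]
i=46 'b': node 11→12  ** P0@[46:46],P1@[44:46]
i=47 'b': node 12→13  ** P0@[47:47]
i=48 'a': node 13→14  ** P3@[43:48]
i=49 'b': node 14→5 ·f  ** P0@[49:49]
i=50 'a': node 5→2 ·f
i=51 'a': node 2→10
i=52 'c': node 10→11  ** P4@[51:52]
i=53 'b': node 11→12  ** P0@[53:53],P1@[51:53]
i=54 'b': node 12→13  ** P0@[54:54]
i=55 'a': node 13→14  ** P3@[50:55]
i=56 'a': node 14→10 ·f
i=57 'b': node 10→5 ·f  ** P0@[57:57]
i=58 'c': node 5→6
i=59 'b': node 6→1 ·f  ** P0@[59:59]
i=60 'a': node 1→2 ·f
i=61 'c': node 2→3  ** P4@[60:61]
i=62 'a': node 3→2 ·f

All matches (sorted): [[2,0],[5,6],[6,2],[6,6],[7,6],[8,6],[9,6],[10,6],[11,6],[12,6],[13,6],[14,6],[15,6],[16,6],[17,0],[18,0],[19,0],[22,4],[24,4],[25,0],[25,1],[27,0],[29,4],[30,0],[30,1],[31,0],[33,4],[35,4],[36,0],[36,1],[38,0],[41,6],[42,2],[42,6],[45,4],[46,0],[46,1],[47,0],[48,3],[49,0],[52,4],[53,0],[53,1],[54,0],[55,3],[57,0],[59,0],[61,4]]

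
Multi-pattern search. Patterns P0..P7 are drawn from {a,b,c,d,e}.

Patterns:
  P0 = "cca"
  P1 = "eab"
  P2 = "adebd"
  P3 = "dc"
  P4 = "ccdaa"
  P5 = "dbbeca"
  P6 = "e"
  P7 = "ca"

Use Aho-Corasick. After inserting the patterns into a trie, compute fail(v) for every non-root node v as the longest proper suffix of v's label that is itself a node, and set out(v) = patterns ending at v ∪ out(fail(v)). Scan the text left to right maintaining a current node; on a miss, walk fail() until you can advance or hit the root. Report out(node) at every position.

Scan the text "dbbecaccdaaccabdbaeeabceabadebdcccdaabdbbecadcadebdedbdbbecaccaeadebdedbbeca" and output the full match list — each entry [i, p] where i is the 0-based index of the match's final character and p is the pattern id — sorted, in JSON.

Build automaton:
Trie (insert patterns):
  n0 'ε': a→7 c→1 d→12 e→4
  n1 'c': a→22 c→2
  n2 'cc': a→3 d→14
  n3 'cca': ·  [P0 ends]
  n4 'e': a→5  [P6 ends]
  n5 'ea': b→6
  n6 'eab': ·  [P1 ends]
  n7 'a': d→8
  n8 'ad': e→9
  n9 'ade': b→10
  n10 'adeb': d→11
  n11 'adebd': ·  [P2 ends]
  n12 'd': b→17 c→13
  n13 'dc': ·  [P3 ends]
  n14 'ccd': a→15
  n15 'ccda': a→16
  n16 'ccdaa': ·  [P4 ends]
  n17 'db': b→18
  n18 'dbb': e→19
  n19 'dbbe': c→20
  n20 'dbbec': a→21
  n21 'dbbeca': ·  [P5 ends]
  n22 'ca': ·  [P7 ends]

Failure links (BFS by depth):
  n1('c'): parent n0 fail=0; on 'c' 0 → fail=0;  out ∅∪∅=∅
  n4('e'): parent n0 fail=0; on 'e' 0 → fail=0;  out {6}∪∅={6}
  n7('a'): parent n0 fail=0; on 'a' 0 → fail=0;  out ∅∪∅=∅
  n12('d'): parent n0 fail=0; on 'd' 0 → fail=0;  out ∅∪∅=∅
  n2('cc'): parent n1 fail=0; on 'c' 0 → fail=1;  out ∅∪∅=∅
  n5('ea'): parent n4 fail=0; on 'a' 0 → fail=7;  out ∅∪∅=∅
  n8('ad'): parent n7 fail=0; on 'd' 0 → fail=12;  out ∅∪∅=∅
  n13('dc'): parent n12 fail=0; on 'c' 0 → fail=1;  out {3}∪∅={3}
  n17('db'): parent n12 fail=0; on 'b' 0 → fail=0;  out ∅∪∅=∅
  n22('ca'): parent n1 fail=0; on 'a' 0 → fail=7;  out {7}∪∅={7}
  n3('cca'): parent n2 fail=1; on 'a' 1 → fail=22;  out {0}∪{7}={0,7}
  n6('eab'): parent n5 fail=7; on 'b' 7→0 → fail=0;  out {1}∪∅={1}
  n9('ade'): parent n8 fail=12; on 'e' 12→0 → fail=4;  out ∅∪{6}={6}
  n14('ccd'): parent n2 fail=1; on 'd' 1→0 → fail=12;  out ∅∪∅=∅
  n18('dbb'): parent n17 fail=0; on 'b' 0 → fail=0;  out ∅∪∅=∅
  n10('adeb'): parent n9 fail=4; on 'b' 4→0 → fail=0;  out ∅∪∅=∅
  n15('ccda'): parent n14 fail=12; on 'a' 12→0 → fail=7;  out ∅∪∅=∅
  n19('dbbe'): parent n18 fail=0; on 'e' 0 → fail=4;  out ∅∪{6}={6}
  n11('adebd'): parent n10 fail=0; on 'd' 0 → fail=12;  out {2}∪∅={2}
  n16('ccdaa'): parent n15 fail=7; on 'a' 7→0 → fail=7;  out {4}∪∅={4}
  n20('dbbec'): parent n19 fail=4; on 'c' 4→0 → fail=1;  out ∅∪∅=∅
  n21('dbbeca'): parent n20 fail=1; on 'a' 1 → fail=22;  out {5}∪{7}={5,7}

Scan:
pos 0 'd': at 12
pos 1 'b': at 17
pos 2 'b': at 18
pos 3 'e': at 19  emit P6@[3:3]
pos 4 'c': at 20
pos 5 'a': at 21  emit P5@[0:5],P7@[4:5]
pos 6 'c': at 1 (via fail)
pos 7 'c': at 2
pos 8 'd': at 14
pos 9 'a': at 15
pos 10 'a': at 16  emit P4@[6:10]
pos 11 'c': at 1 (via fail)
pos 12 'c': at 2
pos 13 'a': at 3  emit P0@[11:13],P7@[12:13]
pos 14 'b': at 0 (via fail)
pos 15 'd': at 12
pos 16 'b': at 17
pos 17 'a': at 7 (via fail)
pos 18 'e': at 4 (via fail)  emit P6@[18:18]
pos 19 'e': at 4 (via fail)  emit P6@[19:19]
pos 20 'a': at 5
pos 21 'b': at 6  emit P1@[19:21]
pos 22 'c': at 1 (via fail)
pos 23 'e': at 4 (via fail)  emit P6@[23:23]
pos 24 'a': at 5
pos 25 'b': at 6  emit P1@[23:25]
pos 26 'a': at 7 (via fail)
pos 27 'd': at 8
pos 28 'e': at 9  emit P6@[28:28]
pos 29 'b': at 10
pos 30 'd': at 11  emit P2@[26:30]
pos 31 'c': at 13 (via fail)  emit P3@[30:31]
pos 32 'c': at 2 (via fail)
pos 33 'c': at 2 (via fail)
pos 34 'd': at 14
pos 35 'a': at 15
pos 36 'a': at 16  emit P4@[32:36]
pos 37 'b': at 0 (via fail)
pos 38 'd': at 12
pos 39 'b': at 17
pos 40 'b': at 18
pos 41 'e': at 19  emit P6@[41:41]
pos 42 'c': at 20
pos 43 'a': at 21  emit P5@[38:43],P7@[42:43]
pos 44 'd': at 8 (via fail)
pos 45 'c': at 13 (via fail)  emit P3@[44:45]
pos 46 'a': at 22 (via fail)  emit P7@[45:46]
pos 47 'd': at 8 (via fail)
pos 48 'e': at 9  emit P6@[48:48]
pos 49 'b': at 10
pos 50 'd': at 11  emit P2@[46:50]
pos 51 'e': at 4 (via fail)  emit P6@[51:51]
pos 52 'd': at 12 (via fail)
pos 53 'b': at 17
pos 54 'd': at 12 (via fail)
pos 55 'b': at 17
pos 56 'b': at 18
pos 57 'e': at 19  emit P6@[57:57]
pos 58 'c': at 20
pos 59 'a': at 21  emit P5@[54:59],P7@[58:59]
pos 60 'c': at 1 (via fail)
pos 61 'c': at 2
pos 62 'a': at 3  emit P0@[60:62],P7@[61:62]
pos 63 'e': at 4 (via fail)  emit P6@[63:63]
pos 64 'a': at 5
pos 65 'd': at 8 (via fail)
pos 66 'e': at 9  emit P6@[66:66]
pos 67 'b': at 10
pos 68 'd': at 11  emit P2@[64:68]
pos 69 'e': at 4 (via fail)  emit P6@[69:69]
pos 70 'd': at 12 (via fail)
pos 71 'b': at 17
pos 72 'b': at 18
pos 73 'e': at 19  emit P6@[73:73]
pos 74 'c': at 20
pos 75 'a': at 21  emit P5@[70:75],P7@[74:75]

All matches (sorted): [[3,6],[5,5],[5,7],[10,4],[13,0],[13,7],[18,6],[19,6],[21,1],[23,6],[25,1],[28,6],[30,2],[31,3],[36,4],[41,6],[43,5],[43,7],[45,3],[46,7],[48,6],[50,2],[51,6],[57,6],[59,5],[59,7],[62,0],[62,7],[63,6],[66,6],[68,2],[69,6],[73,6],[75,5],[75,7]]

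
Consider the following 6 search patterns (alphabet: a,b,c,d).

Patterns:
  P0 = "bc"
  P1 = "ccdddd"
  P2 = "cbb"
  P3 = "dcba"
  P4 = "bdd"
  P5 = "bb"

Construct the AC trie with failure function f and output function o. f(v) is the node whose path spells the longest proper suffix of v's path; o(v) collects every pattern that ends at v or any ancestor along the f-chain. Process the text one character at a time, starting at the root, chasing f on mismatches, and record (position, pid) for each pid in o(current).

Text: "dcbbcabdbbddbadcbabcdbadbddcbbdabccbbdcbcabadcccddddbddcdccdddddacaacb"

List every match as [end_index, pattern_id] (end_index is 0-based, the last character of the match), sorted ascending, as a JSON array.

Construct AC machine:
Trie nodes:
  n0 'ε': b→1 c→3 d→11
  n1 'b': b→17 c→2 d→15
  n2 'bc': ·  ←P0
  n3 'c': b→9 c→4
  n4 'cc': d→5
  n5 'ccd': d→6
  n6 'ccdd': d→7
  n7 'ccddd': d→8
  n8 'ccdddd': ·  ←P1
  n9 'cb': b→10
  n10 'cbb': ·  ←P2
  n11 'd': c→12
  n12 'dc': b→13
  n13 'dcb': a→14
  n14 'dcba': ·  ←P3
  n15 'bd': d→16
  n16 'bdd': ·  ←P4
  n17 'bb': ·  ←P5

BFS fail/out derivation:
  n1('b'): parent n0 fail=0; on 'b' 0 → fail=0;  out ∅∪∅=∅
  n3('c'): parent n0 fail=0; on 'c' 0 → fail=0;  out ∅∪∅=∅
  n11('d'): parent n0 fail=0; on 'd' 0 → fail=0;  out ∅∪∅=∅
  n2('bc'): parent n1 fail=0; on 'c' 0 → fail=3;  out {0}∪∅={0}
  n4('cc'): parent n3 fail=0; on 'c' 0 → fail=3;  out ∅∪∅=∅
  n9('cb'): parent n3 fail=0; on 'b' 0 → fail=1;  out ∅∪∅=∅
  n12('dc'): parent n11 fail=0; on 'c' 0 → fail=3;  out ∅∪∅=∅
  n15('bd'): parent n1 fail=0; on 'd' 0 → fail=11;  out ∅∪∅=∅
  n17('bb'): parent n1 fail=0; on 'b' 0 → fail=1;  out {5}∪∅={5}
  n5('ccd'): parent n4 fail=3; on 'd' 3→0 → fail=11;  out ∅∪∅=∅
  n10('cbb'): parent n9 fail=1; on 'b' 1 → fail=17;  out {2}∪{5}={2,5}
  n13('dcb'): parent n12 fail=3; on 'b' 3 → fail=9;  out ∅∪∅=∅
  n16('bdd'): parent n15 fail=11; on 'd' 11→0 → fail=11;  out {4}∪∅={4}
  n6('ccdd'): parent n5 fail=11; on 'd' 11→0 → fail=11;  out ∅∪∅=∅
  n14('dcba'): parent n13 fail=9; on 'a' 9→1→0 → fail=0;  out {3}∪∅={3}
  n7('ccddd'): parent n6 fail=11; on 'd' 11→0 → fail=11;  out ∅∪∅=∅
  n8('ccdddd'): parent n7 fail=11; on 'd' 11→0 → fail=11;  out {1}∪∅={1}

Text stream:
i=0 'd': node 0→11
i=1 'c': node 11→12
i=2 'b': node 12→13
i=3 'b': node 13→10 (fail-walked)  ** P2@[1:3],P5@[2:3]
i=4 'c': node 10→2 (fail-walked)  ** P0@[3:4]
i=5 'a': node 2→0 (fail-walked)
i=6 'b': node 0→1
i=7 'd': node 1→15
i=8 'b': node 15→1 (fail-walked)
i=9 'b': node 1→17  ** P5@[8:9]
i=10 'd': node 17→15 (fail-walked)
i=11 'd': node 15→16  ** P4@[9:11]
i=12 'b': node 16→1 (fail-walked)
i=13 'a': node 1→0 (fail-walked)
i=14 'd': node 0→11
i=15 'c': node 11→12
i=16 'b': node 12→13
i=17 'a': node 13→14  ** P3@[14:17]
i=18 'b': node 14→1 (fail-walked)
i=19 'c': node 1→2  ** P0@[18:19]
i=20 'd': node 2→11 (fail-walked)
i=21 'b': node 11→1 (fail-walked)
i=22 'a': node 1→0 (fail-walked)
i=23 'd': node 0→11
i=24 'b': node 11→1 (fail-walked)
i=25 'd': node 1→15
i=26 'd': node 15→16  ** P4@[24:26]
i=27 'c': node 16→12 (fail-walked)
i=28 'b': node 12→13
i=29 'b': node 13→10 (fail-walked)  ** P2@[27:29],P5@[28:29]
i=30 'd': node 10→15 (fail-walked)
i=31 'a': node 15→0 (fail-walked)
i=32 'b': node 0→1
i=33 'c': node 1→2  ** P0@[32:33]
i=34 'c': node 2→4 (fail-walked)
i=35 'b': node 4→9 (fail-walked)
i=36 'b': node 9→10  ** P2@[34:36],P5@[35:36]
i=37 'd': node 10→15 (fail-walked)
i=38 'c': node 15→12 (fail-walked)
i=39 'b': node 12→13
i=40 'c': node 13→2 (fail-walked)  ** P0@[39:40]
i=41 'a': node 2→0 (fail-walked)
i=42 'b': node 0→1
i=43 'a': node 1→0 (fail-walked)
i=44 'd': node 0→11
i=45 'c': node 11→12
i=46 'c': node 12→4 (fail-walked)
i=47 'c': node 4→4 (fail-walked)
i=48 'd': node 4→5
i=49 'd': node 5→6
i=50 'd': node 6→7
i=51 'd': node 7→8  ** P1@[46:51]
i=52 'b': node 8→1 (fail-walked)
i=53 'd': node 1→15
i=54 'd': node 15→16  ** P4@[52:54]
i=55 'c': node 16→12 (fail-walked)
i=56 'd': node 12→11 (fail-walked)
i=57 'c': node 11→12
i=58 'c': node 12→4 (fail-walked)
i=59 'd': node 4→5
i=60 'd': node 5→6
i=61 'd': node 6→7
i=62 'd': node 7→8  ** P1@[57:62]
i=63 'd': node 8→11 (fail-walked)
i=64 'a': node 11→0 (fail-walked)
i=65 'c': node 0→3
i=66 'a': node 3→0 (fail-walked)
i=67 'a': node 0→0
i=68 'c': node 0→3
i=69 'b': node 3→9

All matches (sorted): [[3,2],[3,5],[4,0],[9,5],[11,4],[17,3],[19,0],[26,4],[29,2],[29,5],[33,0],[36,2],[36,5],[40,0],[51,1],[54,4],[62,1]]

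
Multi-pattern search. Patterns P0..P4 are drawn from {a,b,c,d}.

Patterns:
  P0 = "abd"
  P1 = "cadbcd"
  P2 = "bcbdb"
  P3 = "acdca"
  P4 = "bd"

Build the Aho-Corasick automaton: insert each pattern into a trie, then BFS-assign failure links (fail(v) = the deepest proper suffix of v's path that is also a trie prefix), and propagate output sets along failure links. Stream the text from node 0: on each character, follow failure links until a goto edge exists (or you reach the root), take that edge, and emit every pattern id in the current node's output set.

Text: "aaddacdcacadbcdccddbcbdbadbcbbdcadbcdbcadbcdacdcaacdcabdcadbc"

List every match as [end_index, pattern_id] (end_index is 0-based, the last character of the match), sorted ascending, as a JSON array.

Build:
Trie nodes:
  n0 'ε': a→1 b→10 c→4
  n1 'a': b→2 c→15
  n2 'ab': d→3
  n3 'abd': ·  [P0 ends]
  n4 'c': a→5
  n5 'ca': d→6
  n6 'cad': b→7
  n7 'cadb': c→8
  n8 'cadbc': d→9
  n9 'cadbcd': ·  [P1 ends]
  n10 'b': c→11 d→19
  n11 'bc': b→12
  n12 'bcb': d→13
  n13 'bcbd': b→14
  n14 'bcbdb': ·  [P2 ends]
  n15 'ac': d→16
  n16 'acd': c→17
  n17 'acdc': a→18
  n18 'acdca': ·  [P3 ends]
  n19 'bd': ·  [P4 ends]

Failure links (BFS by depth):
  n1('a'): parent n0 fail=0; on 'a' 0 → fail=0;  out ∅∪∅=∅
  n4('c'): parent n0 fail=0; on 'c' 0 → fail=0;  out ∅∪∅=∅
  n10('b'): parent n0 fail=0; on 'b' 0 → fail=0;  out ∅∪∅=∅
  n2('ab'): parent n1 fail=0; on 'b' 0 → fail=10;  out ∅∪∅=∅
  n5('ca'): parent n4 fail=0; on 'a' 0 → fail=1;  out ∅∪∅=∅
  n11('bc'): parent n10 fail=0; on 'c' 0 → fail=4;  out ∅∪∅=∅
  n15('ac'): parent n1 fail=0; on 'c' 0 → fail=4;  out ∅∪∅=∅
  n19('bd'): parent n10 fail=0; on 'd' 0 → fail=0;  out {4}∪∅={4}
  n3('abd'): parent n2 fail=10; on 'd' 10 → fail=19;  out {0}∪{4}={0,4}
  n6('cad'): parent n5 fail=1; on 'd' 1→0 → fail=0;  out ∅∪∅=∅
  n12('bcb'): parent n11 fail=4; on 'b' 4→0 → fail=10;  out ∅∪∅=∅
  n16('acd'): parent n15 fail=4; on 'd' 4→0 → fail=0;  out ∅∪∅=∅
  n7('cadb'): parent n6 fail=0; on 'b' 0 → fail=10;  out ∅∪∅=∅
  n13('bcbd'): parent n12 fail=10; on 'd' 10 → fail=19;  out ∅∪{4}={4}
  n17('acdc'): parent n16 fail=0; on 'c' 0 → fail=4;  out ∅∪∅=∅
  n8('cadbc'): parent n7 fail=10; on 'c' 10 → fail=11;  out ∅∪∅=∅
  n14('bcbdb'): parent n13 fail=19; on 'b' 19→0 → fail=10;  out {2}∪∅={2}
  n18('acdca'): parent n17 fail=4; on 'a' 4 → fail=5;  out {3}∪∅={3}
  n9('cadbcd'): parent n8 fail=11; on 'd' 11→4→0 → fail=0;  out {1}∪∅={1}

Scan:
i=0 'a': node 0→1
i=1 'a': node 1→1 (via fail)
i=2 'd': node 1→0 (via fail)
i=3 'd': node 0→0
i=4 'a': node 0→1
i=5 'c': node 1→15
i=6 'd': node 15→16
i=7 'c': node 16→17
i=8 'a': node 17→18  → match P3@[4:8]
i=9 'c': node 18→15 (via fail)
i=10 'a': node 15→5 (via fail)
i=11 'd': node 5→6
i=12 'b': node 6→7
i=13 'c': node 7→8
i=14 'd': node 8→9  → match P1@[9:14]
i=15 'c': node 9→4 (via fail)
i=16 'c': node 4→4 (via fail)
i=17 'd': node 4→0 (via fail)
i=18 'd': node 0→0
i=19 'b': node 0→10
i=20 'c': node 10→11
i=21 'b': node 11→12
i=22 'd': node 12→13  → match P4@[21:22]
i=23 'b': node 13→14  → match P2@[19:23]
i=24 'a': node 14→1 (via fail)
i=25 'd': node 1→0 (via fail)
i=26 'b': node 0→10
i=27 'c': node 10→11
i=28 'b': node 11→12
i=29 'b': node 12→10 (via fail)
i=30 'd': node 10→19  → match P4@[29:30]
i=31 'c': node 19→4 (via fail)
i=32 'a': node 4→5
i=33 'd': node 5→6
i=34 'b': node 6→7
i=35 'c': node 7→8
i=36 'd': node 8→9  → match P1@[31:36]
i=37 'b': node 9→10 (via fail)
i=38 'c': node 10→11
i=39 'a': node 11→5 (via fail)
i=40 'd': node 5→6
i=41 'b': node 6→7
i=42 'c': node 7→8
i=43 'd': node 8→9  → match P1@[38:43]
i=44 'a': node 9→1 (via fail)
i=45 'c': node 1→15
i=46 'd': node 15→16
i=47 'c': node 16→17
i=48 'a': node 17→18  → match P3@[44:48]
i=49 'a': node 18→1 (via fail)
i=50 'c': node 1→15
i=51 'd': node 15→16
i=52 'c': node 16→17
i=53 'a': node 17→18  → match P3@[49:53]
i=54 'b': node 18→2 (via fail)
i=55 'd': node 2→3  → match P0@[53:55],P4@[54:55]
i=56 'c': node 3→4 (via fail)
i=57 'a': node 4→5
i=58 'd': node 5→6
i=59 'b': node 6→7
i=60 'c': node 7→8

Matches: [[8,3],[14,1],[22,4],[23,2],[30,4],[36,1],[43,1],[48,3],[53,3],[55,0],[55,4]]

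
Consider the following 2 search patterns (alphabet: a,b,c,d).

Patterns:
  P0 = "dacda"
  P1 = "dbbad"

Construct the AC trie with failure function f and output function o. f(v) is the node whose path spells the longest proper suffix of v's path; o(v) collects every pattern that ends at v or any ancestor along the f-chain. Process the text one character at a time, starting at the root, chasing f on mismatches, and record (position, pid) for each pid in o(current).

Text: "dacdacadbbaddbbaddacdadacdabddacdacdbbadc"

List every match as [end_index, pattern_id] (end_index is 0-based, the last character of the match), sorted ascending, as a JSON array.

Build automaton:
Trie nodes:
  0='ε' goto d→1
  1='d' goto a→2 b→6
  2='da' goto c→3
  3='dac' goto d→4
  4='dacd' goto a→5
  5='dacda' goto ·  [P0 ends]
  6='db' goto b→7
  7='dbb' goto a→8
  8='dbba' goto d→9
  9='dbbad' goto ·  [P1 ends]

BFS fail/out derivation:
  fail(1) 'd': from fail(0)=0 chase 'd': 0 ⇒ 0;  out=∅∪out(0)=∅
  fail(2) 'da': from fail(1)=0 chase 'a': 0 ⇒ 0;  out=∅∪out(0)=∅
  fail(6) 'db': from fail(1)=0 chase 'b': 0 ⇒ 0;  out=∅∪out(0)=∅
  fail(3) 'dac': from fail(2)=0 chase 'c': 0 ⇒ 0;  out=∅∪out(0)=∅
  fail(7) 'dbb': from fail(6)=0 chase 'b': 0 ⇒ 0;  out=∅∪out(0)=∅
  fail(4) 'dacd': from fail(3)=0 chase 'd': 0 ⇒ 1;  out=∅∪out(1)=∅
  fail(8) 'dbba': from fail(7)=0 chase 'a': 0 ⇒ 0;  out=∅∪out(0)=∅
  fail(5) 'dacda': from fail(4)=1 chase 'a': 1 ⇒ 2;  out={0}∪out(2)={0}
  fail(9) 'dbbad': from fail(8)=0 chase 'd': 0 ⇒ 1;  out={1}∪out(1)={1}

Scan:
pos 0 'd': at 1
pos 1 'a': at 2
pos 2 'c': at 3
pos 3 'd': at 4
pos 4 'a': at 5  emit P0@[0:4]
pos 5 'c': at 3 (fail-walked)
pos 6 'a': at 0 (fail-walked)
pos 7 'd': at 1
pos 8 'b': at 6
pos 9 'b': at 7
pos 10 'a': at 8
pos 11 'd': at 9  emit P1@[7:11]
pos 12 'd': at 1 (fail-walked)
pos 13 'b': at 6
pos 14 'b': at 7
pos 15 'a': at 8
pos 16 'd': at 9  emit P1@[12:16]
pos 17 'd': at 1 (fail-walked)
pos 18 'a': at 2
pos 19 'c': at 3
pos 20 'd': at 4
pos 21 'a': at 5  emit P0@[17:21]
pos 22 'd': at 1 (fail-walked)
pos 23 'a': at 2
pos 24 'c': at 3
pos 25 'd': at 4
pos 26 'a': at 5  emit P0@[22:26]
pos 27 'b': at 0 (fail-walked)
pos 28 'd': at 1
pos 29 'd': at 1 (fail-walked)
pos 30 'a': at 2
pos 31 'c': at 3
pos 32 'd': at 4
pos 33 'a': at 5  emit P0@[29:33]
pos 34 'c': at 3 (fail-walked)
pos 35 'd': at 4
pos 36 'b': at 6 (fail-walked)
pos 37 'b': at 7
pos 38 'a': at 8
pos 39 'd': at 9  emit P1@[35:39]
pos 40 'c': at 0 (fail-walked)

Matches: [[4,0],[11,1],[16,1],[21,0],[26,0],[33,0],[39,1]]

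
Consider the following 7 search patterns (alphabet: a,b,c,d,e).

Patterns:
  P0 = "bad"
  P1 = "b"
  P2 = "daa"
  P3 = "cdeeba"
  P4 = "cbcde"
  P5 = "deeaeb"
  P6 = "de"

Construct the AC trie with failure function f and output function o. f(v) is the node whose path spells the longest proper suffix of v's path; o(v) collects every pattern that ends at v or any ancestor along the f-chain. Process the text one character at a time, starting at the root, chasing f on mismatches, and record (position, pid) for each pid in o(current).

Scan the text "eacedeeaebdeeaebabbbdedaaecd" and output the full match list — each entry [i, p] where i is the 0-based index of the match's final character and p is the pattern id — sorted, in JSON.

Construct AC machine:
Trie nodes:
  0='ε' goto b→1 c→7 d→4
  1='b' goto a→2  ←P1
  2='ba' goto d→3
  3='bad' goto ·  ←P0
  4='d' goto a→5 e→17
  5='da' goto a→6
  6='daa' goto ·  ←P2
  7='c' goto b→13 d→8
  8='cd' goto e→9
  9='cde' goto e→10
  10='cdee' goto b→11
  11='cdeeb' goto a→12
  12='cdeeba' goto ·  ←P3
  13='cb' goto c→14
  14='cbc' goto d→15
  15='cbcd' goto e→16
  16='cbcde' goto ·  ←P4
  17='de' goto e→18  ←P6
  18='dee' goto a→19
  19='deea' goto e→20
  20='deeae' goto b→21
  21='deeaeb' goto ·  ←P5

Failure links (BFS by depth):
  n1('b'): parent n0 fail=0; on 'b' 0 → fail=0;  out {1}∪∅={1}
  n4('d'): parent n0 fail=0; on 'd' 0 → fail=0;  out ∅∪∅=∅
  n7('c'): parent n0 fail=0; on 'c' 0 → fail=0;  out ∅∪∅=∅
  n2('ba'): parent n1 fail=0; on 'a' 0 → fail=0;  out ∅∪∅=∅
  n5('da'): parent n4 fail=0; on 'a' 0 → fail=0;  out ∅∪∅=∅
  n8('cd'): parent n7 fail=0; on 'd' 0 → fail=4;  out ∅∪∅=∅
  n13('cb'): parent n7 fail=0; on 'b' 0 → fail=1;  out ∅∪{1}={1}
  n17('de'): parent n4 fail=0; on 'e' 0 → fail=0;  out {6}∪∅={6}
  n3('bad'): parent n2 fail=0; on 'd' 0 → fail=4;  out {0}∪∅={0}
  n6('daa'): parent n5 fail=0; on 'a' 0 → fail=0;  out {2}∪∅={2}
  n9('cde'): parent n8 fail=4; on 'e' 4 → fail=17;  out ∅∪{6}={6}
  n14('cbc'): parent n13 fail=1; on 'c' 1→0 → fail=7;  out ∅∪∅=∅
  n18('dee'): parent n17 fail=0; on 'e' 0 → fail=0;  out ∅∪∅=∅
  n10('cdee'): parent n9 fail=17; on 'e' 17 → fail=18;  out ∅∪∅=∅
  n15('cbcd'): parent n14 fail=7; on 'd' 7 → fail=8;  out ∅∪∅=∅
  n19('deea'): parent n18 fail=0; on 'a' 0 → fail=0;  out ∅∪∅=∅
  n11('cdeeb'): parent n10 fail=18; on 'b' 18→0 → fail=1;  out ∅∪{1}={1}
  n16('cbcde'): parent n15 fail=8; on 'e' 8 → fail=9;  out {4}∪{6}={4,6}
  n20('deeae'): parent n19 fail=0; on 'e' 0 → fail=0;  out ∅∪∅=∅
  n12('cdeeba'): parent n11 fail=1; on 'a' 1 → fail=2;  out {3}∪∅={3}
  n21('deeaeb'): parent n20 fail=0; on 'b' 0 → fail=1;  out {5}∪{1}={1,5}

Run:
i=0 'e': node 0→0
i=1 'a': node 0→0
i=2 'c': node 0→7
i=3 'e': node 7→0 ·f
i=4 'd': node 0→4
i=5 'e': node 4→17  emit P6@[4:5]
i=6 'e': node 17→18
i=7 'a': node 18→19
i=8 'e': node 19→20
i=9 'b': node 20→21  emit P1@[9:9],P5@[4:9]
i=10 'd': node 21→4 ·f
i=11 'e': node 4→17  emit P6@[10:11]
i=12 'e': node 17→18
i=13 'a': node 18→19
i=14 'e': node 19→20
i=15 'b': node 20→21  emit P1@[15:15],P5@[10:15]
i=16 'a': node 21→2 ·f
i=17 'b': node 2→1 ·f  emit P1@[17:17]
i=18 'b': node 1→1 ·f  emit P1@[18:18]
i=19 'b': node 1→1 ·f  emit P1@[19:19]
i=20 'd': node 1→4 ·f
i=21 'e': node 4→17  emit P6@[20:21]
i=22 'd': node 17→4 ·f
i=23 'a': node 4→5
i=24 'a': node 5→6  emit P2@[22:24]
i=25 'e': node 6→0 ·f
i=26 'c': node 0→7
i=27 'd': node 7→8

Matches: [[5,6],[9,1],[9,5],[11,6],[15,1],[15,5],[17,1],[18,1],[19,1],[21,6],[24,2]]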